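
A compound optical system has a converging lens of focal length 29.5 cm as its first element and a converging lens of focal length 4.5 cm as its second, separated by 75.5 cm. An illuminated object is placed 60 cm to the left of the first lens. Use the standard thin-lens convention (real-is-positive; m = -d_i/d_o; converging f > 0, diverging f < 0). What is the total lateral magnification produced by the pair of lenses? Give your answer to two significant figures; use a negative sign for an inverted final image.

0.34

Applying the thin-lens equation to the first lens, 1/29.5 = 1/60 + 1/d_i1, which gives d_i1 = 58.033 cm.
Its lateral magnification is m_1 = -d_i1/d_o1 = -(58.033)/60 = -0.9672.
That image sits 17.467 cm in front of the second lens, so d_o2 = 17.467 cm.
Applying the thin-lens equation again with f_2 = 4.5 cm and d_o2 = 17.467 cm gives d_i2 = 6.062 cm.
m_2 = -(6.062)/(17.467) = -0.3470.
The system's lateral magnification is m_1 m_2 = (-0.9672)(-0.3470) = 0.3357.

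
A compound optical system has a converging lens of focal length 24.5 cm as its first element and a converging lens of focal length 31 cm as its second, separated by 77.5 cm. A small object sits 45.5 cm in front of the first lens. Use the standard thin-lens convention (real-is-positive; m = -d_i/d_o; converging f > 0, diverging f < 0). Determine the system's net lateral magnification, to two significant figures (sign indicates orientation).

Applying the thin-lens equation to the first lens, 1/24.5 = 1/45.5 + 1/d_i1, which gives d_i1 = 53.083 cm.
Its lateral magnification is m_1 = -d_i1/d_o1 = -(53.083)/45.5 = -1.1667.
The intermediate image is 53.083 cm to the right of lens 1, so d_o2 = L - d_i1 = 77.5 - 53.083 = 24.417 cm.
Applying the thin-lens equation again with f_2 = 31 cm and d_o2 = 24.417 cm gives d_i2 = -114.975 cm.
m_2 = -(-114.975)/(24.417) = 4.7089.
Overall magnification: m = m_1 m_2 = -5.4937.

-5.5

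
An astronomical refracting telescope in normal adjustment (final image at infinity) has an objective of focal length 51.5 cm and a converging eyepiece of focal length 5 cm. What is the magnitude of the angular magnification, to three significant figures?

|M| = f_obj/|f_eye| = 51.5/5 = 10.300.

10.3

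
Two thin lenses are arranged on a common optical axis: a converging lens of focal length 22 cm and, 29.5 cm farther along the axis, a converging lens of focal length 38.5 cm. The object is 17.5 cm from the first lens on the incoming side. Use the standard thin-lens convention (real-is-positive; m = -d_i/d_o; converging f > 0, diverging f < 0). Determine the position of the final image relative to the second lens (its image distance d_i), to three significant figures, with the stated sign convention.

Lens 1: 1/d_i1 = 1/f_1 - 1/d_o1 = 1/22 - 1/17.5 = -0.01169 cm^-1, so d_i1 = -85.556 cm.
The intermediate image is virtual, 85.556 cm to the left of lens 1, so d_o2 = L - d_i1 = 29.5 - (-85.556) = 115.056 cm.
Lens 2: 1/d_i2 = 1/f_2 - 1/d_o2 = 1/38.5 - 1/(115.056) = 0.01728 cm^-1, so d_i2 = 57.862 cm.

57.9 cm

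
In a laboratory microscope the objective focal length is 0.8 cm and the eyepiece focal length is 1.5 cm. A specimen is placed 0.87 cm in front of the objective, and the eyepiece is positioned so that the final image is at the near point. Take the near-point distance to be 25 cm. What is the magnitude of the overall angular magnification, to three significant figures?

202

Objective: 1/d_i = 1/f_obj - 1/d_o = 1/0.8 - 1/0.87 = 0.10057 cm^-1, so d_i = 9.943 cm.
m_obj = -d_i/d_o = -9.943/0.87 = -11.429.
Eyepiece angular magnification (image at near point): M_eye = 1 + D/f_e = 1 + 25/1.5 = 17.667.
Overall M = m_obj x M_eye = (-11.429)(17.667) = -201.90.
|M| = 201.90.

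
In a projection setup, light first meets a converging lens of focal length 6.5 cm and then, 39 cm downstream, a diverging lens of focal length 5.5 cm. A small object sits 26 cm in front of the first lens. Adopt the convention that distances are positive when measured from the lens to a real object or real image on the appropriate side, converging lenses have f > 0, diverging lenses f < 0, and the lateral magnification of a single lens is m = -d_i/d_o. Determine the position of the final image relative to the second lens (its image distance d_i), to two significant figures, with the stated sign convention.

Applying the thin-lens equation to the first lens, 1/6.5 = 1/26 + 1/d_i1, which gives d_i1 = 8.667 cm.
Object distance for lens 2: d_o2 = 39 - 8.667 = 30.333 cm.
Applying the thin-lens equation again with f_2 = -5.5 cm and d_o2 = 30.333 cm gives d_i2 = -4.656 cm.

-4.7 cm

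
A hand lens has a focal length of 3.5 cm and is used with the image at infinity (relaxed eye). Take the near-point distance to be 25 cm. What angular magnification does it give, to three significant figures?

7.14

M = D/f = 25/3.5 = 7.143.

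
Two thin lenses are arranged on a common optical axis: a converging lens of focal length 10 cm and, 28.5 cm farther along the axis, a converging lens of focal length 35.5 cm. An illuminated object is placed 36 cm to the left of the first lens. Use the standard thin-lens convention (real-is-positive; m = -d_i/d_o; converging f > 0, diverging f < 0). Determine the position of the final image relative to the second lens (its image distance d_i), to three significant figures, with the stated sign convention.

-25.0 cm

Lens 1: 1/d_i1 = 1/f_1 - 1/d_o1 = 1/10 - 1/36 = 0.07222 cm^-1, so d_i1 = 13.846 cm.
That image sits 14.654 cm in front of the second lens, so d_o2 = 14.654 cm.
Lens 2: 1/d_i2 = 1/f_2 - 1/d_o2 = 1/35.5 - 1/(14.654) = -0.04007 cm^-1, so d_i2 = -24.955 cm.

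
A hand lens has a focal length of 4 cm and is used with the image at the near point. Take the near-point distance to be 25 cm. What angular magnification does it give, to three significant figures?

7.25

M = 1 + D/f = 1 + 25/4 = 7.250.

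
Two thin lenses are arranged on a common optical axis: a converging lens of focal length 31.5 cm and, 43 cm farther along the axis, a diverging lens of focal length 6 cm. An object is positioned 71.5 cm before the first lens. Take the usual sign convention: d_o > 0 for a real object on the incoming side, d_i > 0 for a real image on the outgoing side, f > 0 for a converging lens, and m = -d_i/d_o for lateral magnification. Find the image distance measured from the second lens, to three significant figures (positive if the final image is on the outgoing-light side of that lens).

Lens 1: 1/d_i1 = 1/f_1 - 1/d_o1 = 1/31.5 - 1/71.5 = 0.01776 cm^-1, so d_i1 = 56.306 cm.
Since 56.306 cm > 43 cm, the first image lies past the second lens and serves as a virtual object: d_o2 = L - d_i1 = -13.306 cm.
Lens 2: 1/d_i2 = 1/f_2 - 1/d_o2 = 1/(-6) - 1/(-13.306) = -0.09151 cm^-1, so d_i2 = -10.927 cm.

-10.9 cm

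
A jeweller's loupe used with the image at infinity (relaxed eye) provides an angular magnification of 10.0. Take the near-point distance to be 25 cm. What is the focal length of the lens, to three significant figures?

2.50 cm

For the image at infinity, M = D/f.
f = D/M = 25/10.0 = 2.500 cm.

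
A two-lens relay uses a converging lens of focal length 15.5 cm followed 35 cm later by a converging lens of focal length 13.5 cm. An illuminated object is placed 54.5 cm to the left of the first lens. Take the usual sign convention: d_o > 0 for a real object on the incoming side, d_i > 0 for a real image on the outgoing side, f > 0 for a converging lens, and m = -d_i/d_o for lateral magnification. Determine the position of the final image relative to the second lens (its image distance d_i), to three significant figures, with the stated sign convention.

-1120 cm

First lens: d_i1 = 1/(1/15.5 - 1/54.5) = 21.660 cm.
That image sits 13.340 cm in front of the second lens, so d_o2 = 13.340 cm.
Second lens: d_i2 = 1/(1/13.5 - 1/(13.340)) = -1123.740 cm.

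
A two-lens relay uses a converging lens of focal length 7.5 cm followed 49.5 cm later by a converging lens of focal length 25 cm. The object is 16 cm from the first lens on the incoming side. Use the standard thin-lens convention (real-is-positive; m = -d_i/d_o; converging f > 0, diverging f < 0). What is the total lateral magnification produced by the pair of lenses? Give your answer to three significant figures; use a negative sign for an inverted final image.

2.12

Lens 1: 1/d_i1 = 1/f_1 - 1/d_o1 = 1/7.5 - 1/16 = 0.07083 cm^-1, so d_i1 = 14.118 cm.
m_1 = -(14.118)/16 = -0.8824.
That image sits 35.382 cm in front of the second lens, so d_o2 = 35.382 cm.
Lens 2: 1/d_i2 = 1/f_2 - 1/d_o2 = 1/25 - 1/(35.382) = 0.01174 cm^-1, so d_i2 = 85.198 cm.
m_2 = -(85.198)/(35.382) = -2.4079.
Overall magnification: m = m_1 m_2 = 2.1246.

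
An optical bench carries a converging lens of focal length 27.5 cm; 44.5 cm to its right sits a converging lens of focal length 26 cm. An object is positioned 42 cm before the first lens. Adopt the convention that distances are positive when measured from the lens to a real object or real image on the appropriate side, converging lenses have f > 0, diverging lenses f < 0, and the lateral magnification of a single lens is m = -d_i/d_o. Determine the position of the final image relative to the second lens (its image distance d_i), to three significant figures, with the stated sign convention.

14.9 cm

Applying the thin-lens equation to the first lens, 1/27.5 = 1/42 + 1/d_i1, which gives d_i1 = 79.655 cm.
Since 79.655 cm > 44.5 cm, the first image lies past the second lens and serves as a virtual object: d_o2 = L - d_i1 = -35.155 cm.
Applying the thin-lens equation again with f_2 = 26 cm and d_o2 = -35.155 cm gives d_i2 = 14.946 cm.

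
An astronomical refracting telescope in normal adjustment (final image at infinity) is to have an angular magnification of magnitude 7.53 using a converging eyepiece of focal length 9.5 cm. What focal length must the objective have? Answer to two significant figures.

72 cm

|M| = f_obj/|f_eye|, so f_obj = |M| x |f_eye| = 7.53 x 9.5 = 71.535 cm.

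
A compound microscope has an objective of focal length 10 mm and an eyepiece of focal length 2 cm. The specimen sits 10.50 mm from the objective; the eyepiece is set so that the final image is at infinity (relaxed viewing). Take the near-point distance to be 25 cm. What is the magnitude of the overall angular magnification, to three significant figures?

Convert to cm: f_obj = 10 mm = 1 cm; d_o = 10.50 mm = 1.05 cm.
Objective: 1/d_i = 1/f_obj - 1/d_o = 1/1 - 1/1.05 = 0.04762 cm^-1, so d_i = 21.000 cm.
m_obj = -d_i/d_o = -21.000/1.05 = -20.000.
Eyepiece angular magnification (image at infinity): M_eye = D/f_e = 25/2 = 12.500.
Overall M = m_obj x M_eye = (-20.000)(12.500) = -250.00.
|M| = 250.00.

250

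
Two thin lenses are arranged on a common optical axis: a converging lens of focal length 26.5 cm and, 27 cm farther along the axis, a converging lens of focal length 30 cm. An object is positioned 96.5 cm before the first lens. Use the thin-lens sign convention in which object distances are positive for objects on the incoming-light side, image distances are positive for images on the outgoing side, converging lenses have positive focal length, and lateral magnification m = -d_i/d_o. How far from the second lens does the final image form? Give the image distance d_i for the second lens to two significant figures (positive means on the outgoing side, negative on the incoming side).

7.2 cm

First lens: d_i1 = 1/(1/26.5 - 1/96.5) = 36.532 cm.
Since 36.532 cm > 27 cm, the first image lies past the second lens and serves as a virtual object: d_o2 = L - d_i1 = -9.532 cm.
Second lens: d_i2 = 1/(1/30 - 1/(-9.532)) = 7.234 cm.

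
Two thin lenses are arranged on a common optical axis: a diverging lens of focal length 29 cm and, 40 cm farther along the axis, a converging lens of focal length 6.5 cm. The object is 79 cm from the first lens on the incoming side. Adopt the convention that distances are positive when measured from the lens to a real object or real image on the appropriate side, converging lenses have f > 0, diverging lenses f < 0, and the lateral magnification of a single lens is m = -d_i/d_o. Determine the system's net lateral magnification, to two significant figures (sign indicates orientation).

Applying the thin-lens equation to the first lens, 1/(-29) = 1/79 + 1/d_i1, which gives d_i1 = -21.213 cm.
Its lateral magnification is m_1 = -d_i1/d_o1 = -(-21.213)/79 = 0.2685.
With d_i1 < 0 the first image is virtual and lies on the object side; the object distance for lens 2 is d_o2 = 40 - (-21.213) = 61.213 cm.
Applying the thin-lens equation again with f_2 = 6.5 cm and d_o2 = 61.213 cm gives d_i2 = 7.272 cm.
m_2 = -(7.272)/(61.213) = -0.1188.
The system's lateral magnification is m_1 m_2 = (0.2685)(-0.1188) = -0.0319.

-0.032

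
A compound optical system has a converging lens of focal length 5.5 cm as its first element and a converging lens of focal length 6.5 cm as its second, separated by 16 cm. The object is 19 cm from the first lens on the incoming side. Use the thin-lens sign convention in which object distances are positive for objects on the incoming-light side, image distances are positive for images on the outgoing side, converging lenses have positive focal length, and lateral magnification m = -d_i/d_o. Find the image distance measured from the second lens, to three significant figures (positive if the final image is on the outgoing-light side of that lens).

30.5 cm

First lens: d_i1 = 1/(1/5.5 - 1/19) = 7.741 cm.
Object distance for lens 2: d_o2 = 16 - 7.741 = 8.259 cm.
Second lens: d_i2 = 1/(1/6.5 - 1/(8.259)) = 30.516 cm.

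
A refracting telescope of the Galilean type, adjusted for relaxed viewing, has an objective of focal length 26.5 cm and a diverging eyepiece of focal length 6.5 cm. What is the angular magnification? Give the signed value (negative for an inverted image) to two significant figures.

M = -f_obj/f_eye = -26.5/(-6.5) = 4.077.

4.1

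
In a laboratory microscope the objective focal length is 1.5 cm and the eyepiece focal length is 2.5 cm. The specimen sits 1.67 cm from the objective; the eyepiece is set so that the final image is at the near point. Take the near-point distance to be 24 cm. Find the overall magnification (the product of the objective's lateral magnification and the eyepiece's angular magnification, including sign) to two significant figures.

Objective: 1/d_i = 1/f_obj - 1/d_o = 1/1.5 - 1/1.67 = 0.06786 cm^-1, so d_i = 14.735 cm.
m_obj = -d_i/d_o = -14.735/1.67 = -8.824.
Eyepiece angular magnification (image at near point): M_eye = 1 + D/f_e = 1 + 24/2.5 = 10.600.
Overall M = m_obj x M_eye = (-8.824)(10.600) = -93.53.

-94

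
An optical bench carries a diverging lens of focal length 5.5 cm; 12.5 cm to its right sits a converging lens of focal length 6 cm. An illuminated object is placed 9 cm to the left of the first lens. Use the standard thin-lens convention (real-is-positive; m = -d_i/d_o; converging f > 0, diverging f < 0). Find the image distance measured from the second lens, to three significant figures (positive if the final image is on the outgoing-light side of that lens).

9.63 cm

First lens: d_i1 = 1/(1/(-5.5) - 1/9) = -3.414 cm.
The intermediate image is virtual, 3.414 cm to the left of lens 1, so d_o2 = L - d_i1 = 12.5 - (-3.414) = 15.914 cm.
Second lens: d_i2 = 1/(1/6 - 1/(15.914)) = 9.631 cm.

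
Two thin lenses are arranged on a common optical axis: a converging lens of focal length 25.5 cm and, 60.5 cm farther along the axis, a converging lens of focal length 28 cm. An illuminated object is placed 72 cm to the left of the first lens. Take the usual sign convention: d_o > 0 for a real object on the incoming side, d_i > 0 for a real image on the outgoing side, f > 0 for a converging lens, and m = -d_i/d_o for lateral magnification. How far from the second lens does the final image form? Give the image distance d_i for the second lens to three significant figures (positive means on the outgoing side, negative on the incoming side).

Lens 1: 1/d_i1 = 1/f_1 - 1/d_o1 = 1/25.5 - 1/72 = 0.02533 cm^-1, so d_i1 = 39.484 cm.
Object distance for lens 2: d_o2 = 60.5 - 39.484 = 21.016 cm.
Lens 2: 1/d_i2 = 1/f_2 - 1/d_o2 = 1/28 - 1/(21.016) = -0.01187 cm^-1, so d_i2 = -84.259 cm.

-84.3 cm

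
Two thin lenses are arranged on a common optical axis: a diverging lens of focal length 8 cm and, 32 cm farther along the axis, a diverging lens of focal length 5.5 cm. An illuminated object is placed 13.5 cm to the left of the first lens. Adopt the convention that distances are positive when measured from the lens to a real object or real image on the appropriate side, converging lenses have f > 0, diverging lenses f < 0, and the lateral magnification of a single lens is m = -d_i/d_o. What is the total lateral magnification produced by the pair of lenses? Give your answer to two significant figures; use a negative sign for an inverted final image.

0.048

Lens 1: 1/d_i1 = 1/f_1 - 1/d_o1 = 1/(-8) - 1/13.5 = -0.19907 cm^-1, so d_i1 = -5.023 cm.
m_1 = -(-5.023)/13.5 = 0.3721.
With d_i1 < 0 the first image is virtual and lies on the object side; the object distance for lens 2 is d_o2 = 32 - (-5.023) = 37.023 cm.
Lens 2: 1/d_i2 = 1/f_2 - 1/d_o2 = 1/(-5.5) - 1/(37.023) = -0.20883 cm^-1, so d_i2 = -4.789 cm.
m_2 = -(-4.789)/(37.023) = 0.1293.
The system's lateral magnification is m_1 m_2 = (0.3721)(0.1293) = 0.0481.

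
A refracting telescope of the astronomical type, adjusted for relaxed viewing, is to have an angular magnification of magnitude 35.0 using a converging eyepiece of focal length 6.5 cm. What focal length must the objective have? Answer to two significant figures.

|M| = f_obj/|f_eye|, so f_obj = |M| x |f_eye| = 35.0 x 6.5 = 227.500 cm.

230 cm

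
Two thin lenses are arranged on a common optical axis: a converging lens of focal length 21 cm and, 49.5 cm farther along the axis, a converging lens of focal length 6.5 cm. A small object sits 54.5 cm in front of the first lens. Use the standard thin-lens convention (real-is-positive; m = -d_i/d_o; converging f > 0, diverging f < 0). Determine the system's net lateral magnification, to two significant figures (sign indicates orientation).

Lens 1: 1/d_i1 = 1/f_1 - 1/d_o1 = 1/21 - 1/54.5 = 0.02927 cm^-1, so d_i1 = 34.164 cm.
m_1 = -(34.164)/54.5 = -0.6269.
Object distance for lens 2: d_o2 = 49.5 - 34.164 = 15.336 cm.
Lens 2: 1/d_i2 = 1/f_2 - 1/d_o2 = 1/6.5 - 1/(15.336) = 0.08864 cm^-1, so d_i2 = 11.282 cm.
m_2 = -(11.282)/(15.336) = -0.7356.
Overall magnification: m = m_1 m_2 = 0.4611.

0.46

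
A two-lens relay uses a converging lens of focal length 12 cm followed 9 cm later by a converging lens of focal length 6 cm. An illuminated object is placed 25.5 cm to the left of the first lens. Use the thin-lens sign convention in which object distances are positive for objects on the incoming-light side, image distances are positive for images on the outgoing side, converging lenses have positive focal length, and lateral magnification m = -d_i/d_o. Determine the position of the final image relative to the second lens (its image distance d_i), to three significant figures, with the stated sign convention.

Applying the thin-lens equation to the first lens, 1/12 = 1/25.5 + 1/d_i1, which gives d_i1 = 22.667 cm.
Since 22.667 cm > 9 cm, the first image lies past the second lens and serves as a virtual object: d_o2 = L - d_i1 = -13.667 cm.
Applying the thin-lens equation again with f_2 = 6 cm and d_o2 = -13.667 cm gives d_i2 = 4.169 cm.

4.17 cm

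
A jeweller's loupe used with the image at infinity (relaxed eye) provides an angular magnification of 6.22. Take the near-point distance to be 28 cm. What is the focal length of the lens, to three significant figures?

4.50 cm

For the image at infinity, M = D/f.
f = D/M = 28/6.22 = 4.502 cm.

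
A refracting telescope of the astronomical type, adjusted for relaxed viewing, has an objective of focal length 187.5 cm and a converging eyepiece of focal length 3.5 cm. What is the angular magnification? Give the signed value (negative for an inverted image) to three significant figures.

M = -f_obj/f_eye = -187.5/(3.5) = -53.571.

-53.6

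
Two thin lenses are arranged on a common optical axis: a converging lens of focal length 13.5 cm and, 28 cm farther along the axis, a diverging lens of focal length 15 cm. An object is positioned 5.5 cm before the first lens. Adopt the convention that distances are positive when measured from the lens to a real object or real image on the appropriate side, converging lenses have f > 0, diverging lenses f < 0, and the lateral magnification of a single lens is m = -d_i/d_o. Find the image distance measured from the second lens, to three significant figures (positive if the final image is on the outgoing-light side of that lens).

First lens: d_i1 = 1/(1/13.5 - 1/5.5) = -9.281 cm.
The intermediate image is virtual, 9.281 cm to the left of lens 1, so d_o2 = L - d_i1 = 28 - (-9.281) = 37.281 cm.
Second lens: d_i2 = 1/(1/(-15) - 1/(37.281)) = -10.696 cm.

-10.7 cm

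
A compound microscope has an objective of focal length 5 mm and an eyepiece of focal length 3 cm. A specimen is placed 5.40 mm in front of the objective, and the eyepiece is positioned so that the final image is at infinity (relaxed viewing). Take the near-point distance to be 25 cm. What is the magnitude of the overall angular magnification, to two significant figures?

Convert to cm: f_obj = 5 mm = 0.5 cm; d_o = 5.40 mm = 0.54 cm.
Objective: 1/d_i = 1/f_obj - 1/d_o = 1/0.5 - 1/0.54 = 0.14815 cm^-1, so d_i = 6.750 cm.
m_obj = -d_i/d_o = -6.750/0.54 = -12.500.
Eyepiece angular magnification (image at infinity): M_eye = D/f_e = 25/3 = 8.333.
Overall M = m_obj x M_eye = (-12.500)(8.333) = -104.17.
|M| = 104.17.

100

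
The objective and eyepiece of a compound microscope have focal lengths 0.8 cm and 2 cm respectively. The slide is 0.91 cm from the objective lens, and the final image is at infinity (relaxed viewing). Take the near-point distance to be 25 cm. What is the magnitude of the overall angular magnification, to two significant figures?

Objective: 1/d_i = 1/f_obj - 1/d_o = 1/0.8 - 1/0.91 = 0.15110 cm^-1, so d_i = 6.618 cm.
m_obj = -d_i/d_o = -6.618/0.91 = -7.273.
Eyepiece angular magnification (image at infinity): M_eye = D/f_e = 25/2 = 12.500.
Overall M = m_obj x M_eye = (-7.273)(12.500) = -90.91.
|M| = 90.91.

91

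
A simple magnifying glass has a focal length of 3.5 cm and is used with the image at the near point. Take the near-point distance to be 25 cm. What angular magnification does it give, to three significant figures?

8.14

M = 1 + D/f = 1 + 25/3.5 = 8.143.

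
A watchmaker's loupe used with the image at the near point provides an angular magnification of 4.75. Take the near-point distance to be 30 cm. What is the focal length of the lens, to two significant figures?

For the image at the near point, M = 1 + D/f.
f = D/(M - 1) = 30/(4.75 - 1) = 8.000 cm.

8.0 cm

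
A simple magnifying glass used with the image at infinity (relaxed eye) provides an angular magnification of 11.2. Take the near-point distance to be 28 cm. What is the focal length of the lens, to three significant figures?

For the image at infinity, M = D/f.
f = D/M = 28/11.2 = 2.500 cm.

2.50 cm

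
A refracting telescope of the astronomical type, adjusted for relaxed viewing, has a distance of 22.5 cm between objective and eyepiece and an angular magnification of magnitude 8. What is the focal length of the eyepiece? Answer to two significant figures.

In normal adjustment the tube length equals f_obj + f_eye and |M| = f_obj/f_eye.
So f_obj = 8 f_eye and 8 f_eye + f_eye = 22.5 cm, giving f_eye = 22.5/9 = 2.500 cm and f_obj = 20.000 cm.

2.5 cm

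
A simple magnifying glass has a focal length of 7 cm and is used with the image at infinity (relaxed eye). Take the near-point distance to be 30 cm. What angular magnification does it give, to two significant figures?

4.3

M = D/f = 30/7 = 4.286.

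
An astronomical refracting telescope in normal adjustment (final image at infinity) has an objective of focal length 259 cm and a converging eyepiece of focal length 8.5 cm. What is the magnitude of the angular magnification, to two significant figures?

|M| = f_obj/|f_eye| = 259/8.5 = 30.471.

30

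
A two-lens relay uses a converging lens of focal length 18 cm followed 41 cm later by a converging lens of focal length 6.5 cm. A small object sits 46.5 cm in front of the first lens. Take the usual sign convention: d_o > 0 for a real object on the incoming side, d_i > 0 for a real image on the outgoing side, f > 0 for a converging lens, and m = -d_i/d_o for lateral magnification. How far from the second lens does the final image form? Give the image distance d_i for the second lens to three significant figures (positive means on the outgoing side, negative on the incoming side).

14.7 cm

First lens: d_i1 = 1/(1/18 - 1/46.5) = 29.368 cm.
That image sits 11.632 cm in front of the second lens, so d_o2 = 11.632 cm.
Second lens: d_i2 = 1/(1/6.5 - 1/(11.632)) = 14.733 cm.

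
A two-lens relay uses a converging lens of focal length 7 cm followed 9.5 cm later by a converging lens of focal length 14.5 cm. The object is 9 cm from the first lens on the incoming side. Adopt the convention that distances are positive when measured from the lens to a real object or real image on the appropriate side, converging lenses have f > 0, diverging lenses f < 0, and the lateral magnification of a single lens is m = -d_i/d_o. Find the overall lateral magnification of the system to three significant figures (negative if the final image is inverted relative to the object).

-1.39

Applying the thin-lens equation to the first lens, 1/7 = 1/9 + 1/d_i1, which gives d_i1 = 31.500 cm.
Its lateral magnification is m_1 = -d_i1/d_o1 = -(31.500)/9 = -3.5000.
Since 31.500 cm > 9.5 cm, the first image lies past the second lens and serves as a virtual object: d_o2 = L - d_i1 = -22.000 cm.
Applying the thin-lens equation again with f_2 = 14.5 cm and d_o2 = -22.000 cm gives d_i2 = 8.740 cm.
m_2 = -(8.740)/(-22.000) = 0.3973.
Total m = m_1 x m_2 = (-3.5000)(0.3973) = -1.3904.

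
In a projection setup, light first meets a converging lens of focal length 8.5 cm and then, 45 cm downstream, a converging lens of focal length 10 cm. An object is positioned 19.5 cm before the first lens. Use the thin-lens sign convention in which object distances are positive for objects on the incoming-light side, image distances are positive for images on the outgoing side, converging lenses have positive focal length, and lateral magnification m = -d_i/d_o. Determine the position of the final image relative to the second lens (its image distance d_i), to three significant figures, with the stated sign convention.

First lens: d_i1 = 1/(1/8.5 - 1/19.5) = 15.068 cm.
That image sits 29.932 cm in front of the second lens, so d_o2 = 29.932 cm.
Second lens: d_i2 = 1/(1/10 - 1/(29.932)) = 15.017 cm.

15.0 cm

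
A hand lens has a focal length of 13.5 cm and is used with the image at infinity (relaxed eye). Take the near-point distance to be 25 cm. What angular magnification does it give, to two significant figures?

1.9

M = D/f = 25/13.5 = 1.852.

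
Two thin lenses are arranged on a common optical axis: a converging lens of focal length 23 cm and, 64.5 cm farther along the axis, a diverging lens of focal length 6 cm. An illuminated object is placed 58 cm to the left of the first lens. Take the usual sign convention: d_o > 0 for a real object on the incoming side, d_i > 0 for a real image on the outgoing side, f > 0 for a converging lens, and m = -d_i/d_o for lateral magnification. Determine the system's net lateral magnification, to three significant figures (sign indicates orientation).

Lens 1: 1/d_i1 = 1/f_1 - 1/d_o1 = 1/23 - 1/58 = 0.02624 cm^-1, so d_i1 = 38.114 cm.
m_1 = -(38.114)/58 = -0.6571.
The intermediate image is 38.114 cm to the right of lens 1, so d_o2 = L - d_i1 = 64.5 - 38.114 = 26.386 cm.
Lens 2: 1/d_i2 = 1/f_2 - 1/d_o2 = 1/(-6) - 1/(26.386) = -0.20457 cm^-1, so d_i2 = -4.888 cm.
m_2 = -(-4.888)/(26.386) = 0.1853.
Total m = m_1 x m_2 = (-0.6571)(0.1853) = -0.1217.

-0.122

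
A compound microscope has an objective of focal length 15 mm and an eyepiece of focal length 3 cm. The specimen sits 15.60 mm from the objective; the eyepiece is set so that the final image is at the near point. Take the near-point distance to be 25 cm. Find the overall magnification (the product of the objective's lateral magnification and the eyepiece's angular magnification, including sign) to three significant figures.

Convert to cm: f_obj = 15 mm = 1.5 cm; d_o = 15.60 mm = 1.56 cm.
Objective: 1/d_i = 1/f_obj - 1/d_o = 1/1.5 - 1/1.56 = 0.02564 cm^-1, so d_i = 39.000 cm.
m_obj = -d_i/d_o = -39.000/1.56 = -25.000.
Eyepiece angular magnification (image at near point): M_eye = 1 + D/f_e = 1 + 25/3 = 9.333.
Overall M = m_obj x M_eye = (-25.000)(9.333) = -233.33.

-233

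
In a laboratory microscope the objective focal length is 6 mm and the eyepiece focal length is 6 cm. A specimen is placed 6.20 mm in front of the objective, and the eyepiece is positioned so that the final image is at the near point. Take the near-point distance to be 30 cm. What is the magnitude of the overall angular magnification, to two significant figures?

180

Convert to cm: f_obj = 6 mm = 0.6 cm; d_o = 6.20 mm = 0.62 cm.
Objective: 1/d_i = 1/f_obj - 1/d_o = 1/0.6 - 1/0.62 = 0.05376 cm^-1, so d_i = 18.600 cm.
m_obj = -d_i/d_o = -18.600/0.62 = -30.000.
Eyepiece angular magnification (image at near point): M_eye = 1 + D/f_e = 1 + 30/6 = 6.000.
Overall M = m_obj x M_eye = (-30.000)(6.000) = -180.00.
|M| = 180.00.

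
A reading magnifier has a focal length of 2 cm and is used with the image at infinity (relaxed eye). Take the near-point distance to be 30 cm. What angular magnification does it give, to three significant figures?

15.0

M = D/f = 30/2 = 15.000.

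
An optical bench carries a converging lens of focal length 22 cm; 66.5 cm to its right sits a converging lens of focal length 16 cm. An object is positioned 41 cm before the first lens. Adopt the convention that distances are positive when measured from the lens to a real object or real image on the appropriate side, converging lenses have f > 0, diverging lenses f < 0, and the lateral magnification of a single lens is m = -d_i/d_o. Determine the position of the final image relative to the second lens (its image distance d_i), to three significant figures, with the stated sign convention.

Applying the thin-lens equation to the first lens, 1/22 = 1/41 + 1/d_i1, which gives d_i1 = 47.474 cm.
That image sits 19.026 cm in front of the second lens, so d_o2 = 19.026 cm.
Applying the thin-lens equation again with f_2 = 16 cm and d_o2 = 19.026 cm gives d_i2 = 100.591 cm.

101 cm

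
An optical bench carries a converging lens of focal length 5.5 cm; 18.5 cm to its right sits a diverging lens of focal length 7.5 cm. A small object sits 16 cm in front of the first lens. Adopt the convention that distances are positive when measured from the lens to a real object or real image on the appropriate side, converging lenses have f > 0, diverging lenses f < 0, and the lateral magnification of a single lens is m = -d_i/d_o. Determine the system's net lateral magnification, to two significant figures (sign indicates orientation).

First lens: d_i1 = 1/(1/5.5 - 1/16) = 8.381 cm.
m_1 = -(8.381)/16 = -0.5238.
The intermediate image is 8.381 cm to the right of lens 1, so d_o2 = L - d_i1 = 18.5 - 8.381 = 10.119 cm.
Second lens: d_i2 = 1/(1/(-7.5) - 1/(10.119)) = -4.307 cm.
m_2 = -(-4.307)/(10.119) = 0.4257.
The system's lateral magnification is m_1 m_2 = (-0.5238)(0.4257) = -0.2230.

-0.22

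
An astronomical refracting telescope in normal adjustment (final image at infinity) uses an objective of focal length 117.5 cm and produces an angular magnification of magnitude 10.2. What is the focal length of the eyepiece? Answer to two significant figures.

|M| = f_obj/f_eye, so f_eye = f_obj/|M| = 117.5/10.2 = 11.520 cm.

12 cm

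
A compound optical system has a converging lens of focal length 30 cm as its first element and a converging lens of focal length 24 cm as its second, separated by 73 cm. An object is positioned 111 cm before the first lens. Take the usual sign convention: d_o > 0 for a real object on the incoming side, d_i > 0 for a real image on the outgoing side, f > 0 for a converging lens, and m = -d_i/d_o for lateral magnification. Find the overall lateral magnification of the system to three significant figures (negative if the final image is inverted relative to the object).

1.13

Applying the thin-lens equation to the first lens, 1/30 = 1/111 + 1/d_i1, which gives d_i1 = 41.111 cm.
Its lateral magnification is m_1 = -d_i1/d_o1 = -(41.111)/111 = -0.3704.
Object distance for lens 2: d_o2 = 73 - 41.111 = 31.889 cm.
Applying the thin-lens equation again with f_2 = 24 cm and d_o2 = 31.889 cm gives d_i2 = 97.014 cm.
m_2 = -(97.014)/(31.889) = -3.0423.
The system's lateral magnification is m_1 m_2 = (-0.3704)(-3.0423) = 1.1268.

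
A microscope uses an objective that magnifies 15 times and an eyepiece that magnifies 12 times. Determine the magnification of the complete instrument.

180

The overall magnification of a compound microscope is the product of the objective and eyepiece magnifications:
M = M_obj x M_eye = 15 x 12 = 180.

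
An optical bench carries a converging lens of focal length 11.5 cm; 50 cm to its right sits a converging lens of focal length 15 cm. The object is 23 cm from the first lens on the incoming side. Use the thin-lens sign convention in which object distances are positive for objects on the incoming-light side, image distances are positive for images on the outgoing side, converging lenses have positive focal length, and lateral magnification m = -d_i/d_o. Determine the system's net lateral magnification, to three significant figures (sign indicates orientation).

First lens: d_i1 = 1/(1/11.5 - 1/23) = 23.000 cm.
m_1 = -(23.000)/23 = -1.0000.
The intermediate image is 23.000 cm to the right of lens 1, so d_o2 = L - d_i1 = 50 - 23.000 = 27.000 cm.
Second lens: d_i2 = 1/(1/15 - 1/(27.000)) = 33.750 cm.
m_2 = -(33.750)/(27.000) = -1.2500.
Total m = m_1 x m_2 = (-1.0000)(-1.2500) = 1.2500.

1.25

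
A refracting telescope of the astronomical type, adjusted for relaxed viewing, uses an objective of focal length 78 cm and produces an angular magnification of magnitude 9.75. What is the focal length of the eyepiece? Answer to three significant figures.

|M| = f_obj/f_eye, so f_eye = f_obj/|M| = 78/9.75 = 8.000 cm.

8.00 cm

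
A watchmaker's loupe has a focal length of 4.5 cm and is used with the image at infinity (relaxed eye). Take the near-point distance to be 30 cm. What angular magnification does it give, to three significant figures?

6.67

M = D/f = 30/4.5 = 6.667.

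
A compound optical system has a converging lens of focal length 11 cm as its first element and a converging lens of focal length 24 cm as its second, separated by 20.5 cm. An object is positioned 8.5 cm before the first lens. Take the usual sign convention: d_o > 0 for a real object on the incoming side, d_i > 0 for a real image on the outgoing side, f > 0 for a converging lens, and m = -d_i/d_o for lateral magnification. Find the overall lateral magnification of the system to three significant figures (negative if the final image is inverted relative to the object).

Applying the thin-lens equation to the first lens, 1/11 = 1/8.5 + 1/d_i1, which gives d_i1 = -37.400 cm.
Its lateral magnification is m_1 = -d_i1/d_o1 = -(-37.400)/8.5 = 4.4000.
The intermediate image is virtual, 37.400 cm to the left of lens 1, so d_o2 = L - d_i1 = 20.5 - (-37.400) = 57.900 cm.
Applying the thin-lens equation again with f_2 = 24 cm and d_o2 = 57.900 cm gives d_i2 = 40.991 cm.
m_2 = -(40.991)/(57.900) = -0.7080.
Overall magnification: m = m_1 m_2 = -3.1150.

-3.12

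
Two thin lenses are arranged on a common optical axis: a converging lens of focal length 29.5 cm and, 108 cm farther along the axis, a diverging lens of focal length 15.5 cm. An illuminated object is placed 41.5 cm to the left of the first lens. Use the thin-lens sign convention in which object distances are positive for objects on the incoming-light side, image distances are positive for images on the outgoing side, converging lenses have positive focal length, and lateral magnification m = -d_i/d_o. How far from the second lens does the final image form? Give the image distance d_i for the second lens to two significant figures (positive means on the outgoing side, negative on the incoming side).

Lens 1: 1/d_i1 = 1/f_1 - 1/d_o1 = 1/29.5 - 1/41.5 = 0.00980 cm^-1, so d_i1 = 102.021 cm.
That image sits 5.979 cm in front of the second lens, so d_o2 = 5.979 cm.
Lens 2: 1/d_i2 = 1/f_2 - 1/d_o2 = 1/(-15.5) - 1/(5.979) = -0.23176 cm^-1, so d_i2 = -4.315 cm.

-4.3 cm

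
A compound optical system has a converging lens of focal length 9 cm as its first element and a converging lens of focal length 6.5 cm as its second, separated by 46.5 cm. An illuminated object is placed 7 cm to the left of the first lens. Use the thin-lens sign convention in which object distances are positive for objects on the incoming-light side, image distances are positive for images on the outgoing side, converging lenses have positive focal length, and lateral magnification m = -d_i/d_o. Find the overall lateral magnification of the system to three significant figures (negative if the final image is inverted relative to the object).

First lens: d_i1 = 1/(1/9 - 1/7) = -31.500 cm.
m_1 = -(-31.500)/7 = 4.5000.
The intermediate image is virtual, 31.500 cm to the left of lens 1, so d_o2 = L - d_i1 = 46.5 - (-31.500) = 78.000 cm.
Second lens: d_i2 = 1/(1/6.5 - 1/(78.000)) = 7.091 cm.
m_2 = -(7.091)/(78.000) = -0.0909.
Overall magnification: m = m_1 m_2 = -0.4091.

-0.409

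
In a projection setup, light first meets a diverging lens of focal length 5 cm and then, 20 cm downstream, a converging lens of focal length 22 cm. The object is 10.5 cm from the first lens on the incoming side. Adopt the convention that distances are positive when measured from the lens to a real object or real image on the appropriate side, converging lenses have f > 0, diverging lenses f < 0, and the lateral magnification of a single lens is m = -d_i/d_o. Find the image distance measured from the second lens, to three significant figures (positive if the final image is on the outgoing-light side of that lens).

Lens 1: 1/d_i1 = 1/f_1 - 1/d_o1 = 1/(-5) - 1/10.5 = -0.29524 cm^-1, so d_i1 = -3.387 cm.
The intermediate image is virtual, 3.387 cm to the left of lens 1, so d_o2 = L - d_i1 = 20 - (-3.387) = 23.387 cm.
Lens 2: 1/d_i2 = 1/f_2 - 1/d_o2 = 1/22 - 1/(23.387) = 0.00270 cm^-1, so d_i2 = 370.930 cm.

371 cm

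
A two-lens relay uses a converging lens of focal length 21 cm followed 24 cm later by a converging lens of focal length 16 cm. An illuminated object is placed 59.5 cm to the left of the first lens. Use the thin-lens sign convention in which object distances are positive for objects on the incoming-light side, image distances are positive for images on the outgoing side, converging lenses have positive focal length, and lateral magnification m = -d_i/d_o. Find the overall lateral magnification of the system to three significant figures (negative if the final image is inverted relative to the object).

-0.357

First lens: d_i1 = 1/(1/21 - 1/59.5) = 32.455 cm.
m_1 = -(32.455)/59.5 = -0.5455.
Since 32.455 cm > 24 cm, the first image lies past the second lens and serves as a virtual object: d_o2 = L - d_i1 = -8.455 cm.
Second lens: d_i2 = 1/(1/16 - 1/(-8.455)) = 5.532 cm.
m_2 = -(5.532)/(-8.455) = 0.6543.
Total m = m_1 x m_2 = (-0.5455)(0.6543) = -0.3569.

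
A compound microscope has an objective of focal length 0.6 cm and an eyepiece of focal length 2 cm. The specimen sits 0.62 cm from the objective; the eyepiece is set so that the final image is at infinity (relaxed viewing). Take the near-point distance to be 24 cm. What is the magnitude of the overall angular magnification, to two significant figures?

360

Objective: 1/d_i = 1/f_obj - 1/d_o = 1/0.6 - 1/0.62 = 0.05376 cm^-1, so d_i = 18.600 cm.
m_obj = -d_i/d_o = -18.600/0.62 = -30.000.
Eyepiece angular magnification (image at infinity): M_eye = D/f_e = 24/2 = 12.000.
Overall M = m_obj x M_eye = (-30.000)(12.000) = -360.00.
|M| = 360.00.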